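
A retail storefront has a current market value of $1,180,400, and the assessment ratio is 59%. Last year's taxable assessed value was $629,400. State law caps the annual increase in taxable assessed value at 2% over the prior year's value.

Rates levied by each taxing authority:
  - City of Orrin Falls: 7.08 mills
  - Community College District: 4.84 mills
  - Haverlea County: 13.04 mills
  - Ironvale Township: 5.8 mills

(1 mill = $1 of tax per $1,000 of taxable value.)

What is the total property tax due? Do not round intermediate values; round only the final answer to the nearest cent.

Uncapped assessed value = $1,180,400 × 0.59 = $696,436
Cap limit = $629,400 × 1.02 = $641,988
Taxable assessed value = min($696,436, $641,988) = $641,988 (cap binds)
City of Orrin Falls: $641,988 × 0.00708 = $4,545.27504
Community College District: $641,988 × 0.00484 = $3,107.22192
Haverlea County: $641,988 × 0.01304 = $8,371.52352
Ironvale Township: $641,988 × 0.0058 = $3,723.5304
Total = $19,747.55088

$19,747.55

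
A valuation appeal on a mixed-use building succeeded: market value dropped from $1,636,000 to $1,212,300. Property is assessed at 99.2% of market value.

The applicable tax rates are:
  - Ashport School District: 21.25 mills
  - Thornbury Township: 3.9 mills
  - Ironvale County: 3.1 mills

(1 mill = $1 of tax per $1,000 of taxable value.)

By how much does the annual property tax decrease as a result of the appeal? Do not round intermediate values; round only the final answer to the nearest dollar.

Old assessed value = $1,636,000 × 0.992 = $1,622,912
New assessed value = $1,212,300 × 0.992 = $1,202,601.6
Combined rate = 0.02125 + 0.0039 + 0.0031 = 0.02825
Old tax = $1,622,912 × 0.02825 = $45,847.264
New tax = $1,202,601.6 × 0.02825 = $33,973.4952
Reduction = $45,847.264 − $33,973.4952 = $11,873.7688

$11,874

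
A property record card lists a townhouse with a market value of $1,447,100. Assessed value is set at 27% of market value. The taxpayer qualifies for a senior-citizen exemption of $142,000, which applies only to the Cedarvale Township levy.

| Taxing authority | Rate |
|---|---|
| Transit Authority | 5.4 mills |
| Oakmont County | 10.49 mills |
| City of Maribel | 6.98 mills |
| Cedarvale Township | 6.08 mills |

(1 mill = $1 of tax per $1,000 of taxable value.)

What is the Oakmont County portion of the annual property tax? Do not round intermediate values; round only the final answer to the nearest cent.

$4,098.62

Assessed value = $1,447,100 × 0.27 = $390,717
Oakmont County taxable value = $390,717 (exemption does not apply)
Oakmont County levy = $390,717 × 0.01049 = $4,098.62133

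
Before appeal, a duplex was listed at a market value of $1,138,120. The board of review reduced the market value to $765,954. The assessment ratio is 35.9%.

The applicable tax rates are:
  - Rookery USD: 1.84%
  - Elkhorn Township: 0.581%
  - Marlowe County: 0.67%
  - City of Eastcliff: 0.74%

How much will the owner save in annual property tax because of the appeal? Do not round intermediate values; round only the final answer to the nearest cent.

Old assessed value = $1,138,120 × 0.359 = $408,585.08
New assessed value = $765,954 × 0.359 = $274,977.486
Combined rate = 0.0184 + 0.00581 + 0.0067 + 0.0074 = 0.03831
Old tax = $408,585.08 × 0.03831 = $15,652.8944148
New tax = $274,977.486 × 0.03831 = $10,534.38748866
Reduction = $15,652.8944148 − $10,534.38748866 = $5,118.50692614

$5,118.51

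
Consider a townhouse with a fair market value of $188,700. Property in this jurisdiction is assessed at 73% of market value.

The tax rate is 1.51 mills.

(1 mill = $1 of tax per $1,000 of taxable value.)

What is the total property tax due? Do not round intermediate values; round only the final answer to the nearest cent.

$208.00

Assessed value = $188,700 × 0.73 = $137,751
Tax = $137,751 × 0.00151 = $208.00401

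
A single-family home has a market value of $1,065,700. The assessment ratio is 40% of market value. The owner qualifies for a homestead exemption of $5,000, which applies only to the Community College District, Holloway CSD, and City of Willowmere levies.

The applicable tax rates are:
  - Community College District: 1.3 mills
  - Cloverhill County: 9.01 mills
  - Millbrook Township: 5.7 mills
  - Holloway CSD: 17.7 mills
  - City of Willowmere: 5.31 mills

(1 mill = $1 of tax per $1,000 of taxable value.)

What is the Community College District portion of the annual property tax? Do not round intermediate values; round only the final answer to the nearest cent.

Assessed value = $1,065,700 × 0.4 = $426,280
Community College District taxable value = $426,280 − $5,000 = $421,280
Community College District levy = $421,280 × 0.0013 = $547.664

$547.66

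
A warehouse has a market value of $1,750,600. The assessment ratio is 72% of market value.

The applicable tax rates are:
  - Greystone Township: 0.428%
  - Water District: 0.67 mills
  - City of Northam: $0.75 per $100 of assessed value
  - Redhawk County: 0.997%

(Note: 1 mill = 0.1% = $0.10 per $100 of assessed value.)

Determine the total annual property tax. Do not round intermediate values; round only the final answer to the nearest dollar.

Assessed value = $1,750,600 × 0.72 = $1,260,432
Greystone Township: $1,260,432 × 0.00428 = $5,394.64896
Water District: $1,260,432 × 0.00067 = $844.48944
City of Northam: $1,260,432 × 0.0075 = $9,453.24
Redhawk County: $1,260,432 × 0.00997 = $12,566.50704
Total = $28,258.88544

$28,259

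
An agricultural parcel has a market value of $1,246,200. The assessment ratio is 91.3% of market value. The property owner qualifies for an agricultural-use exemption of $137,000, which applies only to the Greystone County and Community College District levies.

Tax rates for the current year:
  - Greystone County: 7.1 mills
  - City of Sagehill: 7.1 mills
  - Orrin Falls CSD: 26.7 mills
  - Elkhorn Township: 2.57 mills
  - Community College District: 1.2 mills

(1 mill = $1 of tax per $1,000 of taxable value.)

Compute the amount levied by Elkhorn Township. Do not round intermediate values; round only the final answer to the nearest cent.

$2,924.10

Assessed value = $1,246,200 × 0.913 = $1,137,780.6
Elkhorn Township taxable value = $1,137,780.6 (exemption does not apply)
Elkhorn Township levy = $1,137,780.6 × 0.00257 = $2,924.096142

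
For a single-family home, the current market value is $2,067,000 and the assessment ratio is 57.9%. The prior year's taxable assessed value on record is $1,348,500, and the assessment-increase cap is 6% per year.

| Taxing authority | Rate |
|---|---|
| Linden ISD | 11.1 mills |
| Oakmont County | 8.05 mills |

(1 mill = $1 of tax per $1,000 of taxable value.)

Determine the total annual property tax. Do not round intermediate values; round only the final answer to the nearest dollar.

$22,919

Uncapped assessed value = $2,067,000 × 0.579 = $1,196,793
Cap limit = $1,348,500 × 1.06 = $1,429,410
Taxable assessed value = min($1,196,793, $1,429,410) = $1,196,793 (cap does not bind)
Linden ISD: $1,196,793 × 0.0111 = $13,284.4023
Oakmont County: $1,196,793 × 0.00805 = $9,634.18365
Total = $22,918.58595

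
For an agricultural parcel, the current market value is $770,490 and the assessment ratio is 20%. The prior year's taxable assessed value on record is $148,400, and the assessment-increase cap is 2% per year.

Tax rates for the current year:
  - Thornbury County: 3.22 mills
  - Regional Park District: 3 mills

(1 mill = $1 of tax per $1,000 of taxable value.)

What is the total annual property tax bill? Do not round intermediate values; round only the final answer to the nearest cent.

Uncapped assessed value = $770,490 × 0.2 = $154,098
Cap limit = $148,400 × 1.02 = $151,368
Taxable assessed value = min($154,098, $151,368) = $151,368 (cap binds)
Thornbury County: $151,368 × 0.00322 = $487.40496
Regional Park District: $151,368 × 0.003 = $454.104
Total = $941.50896

$941.51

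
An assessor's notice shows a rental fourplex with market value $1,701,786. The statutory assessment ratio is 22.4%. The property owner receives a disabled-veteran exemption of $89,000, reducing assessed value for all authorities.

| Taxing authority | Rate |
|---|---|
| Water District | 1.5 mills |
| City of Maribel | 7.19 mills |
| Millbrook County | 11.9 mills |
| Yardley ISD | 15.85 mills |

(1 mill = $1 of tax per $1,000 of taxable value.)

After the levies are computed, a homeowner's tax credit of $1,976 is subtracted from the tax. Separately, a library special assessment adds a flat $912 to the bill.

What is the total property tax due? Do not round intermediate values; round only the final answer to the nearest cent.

$9,583.77

Assessed value = $1,701,786 × 0.224 = $381,200.064
Taxable value = $381,200.064 − $89,000 = $292,200.064
Water District: $292,200.064 × 0.0015 = $438.300096
City of Maribel: $292,200.064 × 0.00719 = $2,100.91846016
Millbrook County: $292,200.064 × 0.0119 = $3,477.1807616
Yardley ISD: $292,200.064 × 0.01585 = $4,631.3710144
Levies subtotal = $10,647.77033216
After credit = $10,647.77033216 − $1,976 = $8,671.77033216
Total = $8,671.77033216 + $912 = $9,583.77033216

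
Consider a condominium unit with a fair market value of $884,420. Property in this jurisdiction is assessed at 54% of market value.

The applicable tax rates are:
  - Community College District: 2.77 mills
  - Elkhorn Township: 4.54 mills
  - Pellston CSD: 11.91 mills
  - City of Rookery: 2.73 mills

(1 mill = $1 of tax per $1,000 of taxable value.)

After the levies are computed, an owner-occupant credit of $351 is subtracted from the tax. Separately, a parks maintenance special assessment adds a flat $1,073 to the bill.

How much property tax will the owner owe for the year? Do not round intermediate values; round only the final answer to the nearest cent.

Assessed value = $884,420 × 0.54 = $477,586.8
Community College District: $477,586.8 × 0.00277 = $1,322.915436
Elkhorn Township: $477,586.8 × 0.00454 = $2,168.244072
Pellston CSD: $477,586.8 × 0.01191 = $5,688.058788
City of Rookery: $477,586.8 × 0.00273 = $1,303.811964
Levies subtotal = $10,483.03026
After credit = $10,483.03026 − $351 = $10,132.03026
Total = $10,132.03026 + $1,073 = $11,205.03026

$11,205.03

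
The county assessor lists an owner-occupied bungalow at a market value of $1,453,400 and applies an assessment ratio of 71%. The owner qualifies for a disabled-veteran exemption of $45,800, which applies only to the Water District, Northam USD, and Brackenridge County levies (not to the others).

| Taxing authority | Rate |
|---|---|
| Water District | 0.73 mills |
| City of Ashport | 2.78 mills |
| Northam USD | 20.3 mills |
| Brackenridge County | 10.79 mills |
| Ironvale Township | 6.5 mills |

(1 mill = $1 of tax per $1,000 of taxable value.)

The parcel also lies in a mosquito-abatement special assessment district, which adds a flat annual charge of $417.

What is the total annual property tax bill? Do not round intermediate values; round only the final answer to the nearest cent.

$41,371.31

Assessed value = $1,453,400 × 0.71 = $1,031,914
Water District: ($1,031,914 − $45,800) × 0.00073 = $986,114 × 0.00073 = $719.86322
City of Ashport: $1,031,914 × 0.00278 = $2,868.72092
Northam USD: ($1,031,914 − $45,800) × 0.0203 = $986,114 × 0.0203 = $20,018.1142
Brackenridge County: ($1,031,914 − $45,800) × 0.01079 = $986,114 × 0.01079 = $10,640.17006
Ironvale Township: $1,031,914 × 0.0065 = $6,707.441
Levies subtotal = $40,954.3094
Total = $40,954.3094 + $417 = $41,371.3094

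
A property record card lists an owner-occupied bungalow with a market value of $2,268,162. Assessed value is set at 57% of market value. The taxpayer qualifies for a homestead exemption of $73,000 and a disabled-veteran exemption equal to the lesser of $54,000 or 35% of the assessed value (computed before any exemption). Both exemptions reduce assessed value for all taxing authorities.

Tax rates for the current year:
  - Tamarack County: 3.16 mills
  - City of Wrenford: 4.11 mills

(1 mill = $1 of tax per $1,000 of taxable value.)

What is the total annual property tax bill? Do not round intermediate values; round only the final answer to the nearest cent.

$8,475.75

Assessed value = $2,268,162 × 0.57 = $1,292,852.34
Disabled-veteran exemption = min($54,000, 35% × $1,292,852.34) = min($54,000, $452,498.319) = $54,000 (dollar cap binds)
Taxable value = $1,292,852.34 − $73,000 − $54,000 = $1,165,852.34
Tamarack County: $1,165,852.34 × 0.00316 = $3,684.0933944
City of Wrenford: $1,165,852.34 × 0.00411 = $4,791.6531174
Total = $8,475.7465118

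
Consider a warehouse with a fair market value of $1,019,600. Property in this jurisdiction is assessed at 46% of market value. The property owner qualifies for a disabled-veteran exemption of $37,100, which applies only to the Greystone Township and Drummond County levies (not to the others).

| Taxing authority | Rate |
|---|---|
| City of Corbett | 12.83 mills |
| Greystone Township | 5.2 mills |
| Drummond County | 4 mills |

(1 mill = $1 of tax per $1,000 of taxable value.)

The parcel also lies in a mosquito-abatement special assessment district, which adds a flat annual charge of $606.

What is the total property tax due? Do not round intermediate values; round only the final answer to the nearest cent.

Assessed value = $1,019,600 × 0.46 = $469,016
City of Corbett: $469,016 × 0.01283 = $6,017.47528
Greystone Township: ($469,016 − $37,100) × 0.0052 = $431,916 × 0.0052 = $2,245.9632
Drummond County: ($469,016 − $37,100) × 0.004 = $431,916 × 0.004 = $1,727.664
Levies subtotal = $9,991.10248
Total = $9,991.10248 + $606 = $10,597.10248

$10,597.10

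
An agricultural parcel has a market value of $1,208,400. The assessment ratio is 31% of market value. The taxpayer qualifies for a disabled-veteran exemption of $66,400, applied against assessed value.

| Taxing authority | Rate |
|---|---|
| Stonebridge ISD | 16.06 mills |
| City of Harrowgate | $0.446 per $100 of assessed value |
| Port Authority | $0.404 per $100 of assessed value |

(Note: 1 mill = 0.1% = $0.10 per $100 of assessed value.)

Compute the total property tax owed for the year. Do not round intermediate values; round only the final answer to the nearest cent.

Assessed value = $1,208,400 × 0.31 = $374,604
Taxable value = $374,604 − $66,400 = $308,204
Stonebridge ISD: $308,204 × 0.01606 = $4,949.75624
City of Harrowgate: $308,204 × 0.00446 = $1,374.58984
Port Authority: $308,204 × 0.00404 = $1,245.14416
Total = $7,569.49024

$7,569.49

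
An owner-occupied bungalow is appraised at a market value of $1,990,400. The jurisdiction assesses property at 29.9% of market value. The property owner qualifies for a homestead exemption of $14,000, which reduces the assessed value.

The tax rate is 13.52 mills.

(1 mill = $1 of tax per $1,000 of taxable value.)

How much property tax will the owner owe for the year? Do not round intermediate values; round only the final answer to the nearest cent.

$7,856.87

Assessed value = $1,990,400 × 0.299 = $595,129.6
Taxable value = $595,129.6 − $14,000 = $581,129.6
Tax = $581,129.6 × 0.01352 = $7,856.872192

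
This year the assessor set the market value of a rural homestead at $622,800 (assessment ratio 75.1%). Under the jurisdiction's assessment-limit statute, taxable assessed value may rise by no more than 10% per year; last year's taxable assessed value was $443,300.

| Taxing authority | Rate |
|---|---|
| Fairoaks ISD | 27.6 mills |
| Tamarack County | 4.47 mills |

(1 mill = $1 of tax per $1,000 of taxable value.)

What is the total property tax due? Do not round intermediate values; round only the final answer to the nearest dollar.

Uncapped assessed value = $622,800 × 0.751 = $467,722.8
Cap limit = $443,300 × 1.1 = $487,630
Taxable assessed value = min($467,722.8, $487,630) = $467,722.8 (cap does not bind)
Fairoaks ISD: $467,722.8 × 0.0276 = $12,909.14928
Tamarack County: $467,722.8 × 0.00447 = $2,090.720916
Total = $14,999.870196

$15,000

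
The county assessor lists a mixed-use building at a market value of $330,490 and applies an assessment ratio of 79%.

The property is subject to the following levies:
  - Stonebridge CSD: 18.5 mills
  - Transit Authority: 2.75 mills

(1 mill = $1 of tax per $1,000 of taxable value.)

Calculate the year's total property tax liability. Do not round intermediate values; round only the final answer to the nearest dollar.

$5,548

Assessed value = $330,490 × 0.79 = $261,087.1
Stonebridge CSD: $261,087.1 × 0.0185 = $4,830.11135
Transit Authority: $261,087.1 × 0.00275 = $717.989525
Total = $4,830.11135 + $717.989525 = $5,548.100875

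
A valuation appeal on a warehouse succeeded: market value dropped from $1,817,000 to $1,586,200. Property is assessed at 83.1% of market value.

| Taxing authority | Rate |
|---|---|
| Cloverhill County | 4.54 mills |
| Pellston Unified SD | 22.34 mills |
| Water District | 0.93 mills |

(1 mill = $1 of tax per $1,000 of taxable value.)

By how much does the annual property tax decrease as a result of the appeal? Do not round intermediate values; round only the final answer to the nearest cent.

$5,333.81

Old assessed value = $1,817,000 × 0.831 = $1,509,927
New assessed value = $1,586,200 × 0.831 = $1,318,132.2
Combined rate = 0.00454 + 0.02234 + 0.00093 = 0.02781
Old tax = $1,509,927 × 0.02781 = $41,991.06987
New tax = $1,318,132.2 × 0.02781 = $36,657.256482
Reduction = $41,991.06987 − $36,657.256482 = $5,333.813388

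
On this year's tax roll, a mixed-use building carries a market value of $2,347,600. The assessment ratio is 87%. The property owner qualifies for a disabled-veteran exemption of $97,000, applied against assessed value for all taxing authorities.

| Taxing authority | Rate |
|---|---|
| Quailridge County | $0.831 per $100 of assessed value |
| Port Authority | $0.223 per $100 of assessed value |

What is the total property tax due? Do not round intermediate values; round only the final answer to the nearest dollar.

Assessed value = $2,347,600 × 0.87 = $2,042,412
Taxable value = $2,042,412 − $97,000 = $1,945,412
Quailridge County: $1,945,412 × 0.00831 = $16,166.37372
Port Authority: $1,945,412 × 0.00223 = $4,338.26876
Total = $16,166.37372 + $4,338.26876 = $20,504.64248

$20,505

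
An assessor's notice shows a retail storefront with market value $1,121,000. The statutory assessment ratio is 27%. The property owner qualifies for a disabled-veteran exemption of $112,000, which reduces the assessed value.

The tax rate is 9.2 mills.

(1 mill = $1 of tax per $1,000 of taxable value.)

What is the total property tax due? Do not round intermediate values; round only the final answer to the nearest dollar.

$1,754

Assessed value = $1,121,000 × 0.27 = $302,670
Taxable value = $302,670 − $112,000 = $190,670
Tax = $190,670 × 0.0092 = $1,754.164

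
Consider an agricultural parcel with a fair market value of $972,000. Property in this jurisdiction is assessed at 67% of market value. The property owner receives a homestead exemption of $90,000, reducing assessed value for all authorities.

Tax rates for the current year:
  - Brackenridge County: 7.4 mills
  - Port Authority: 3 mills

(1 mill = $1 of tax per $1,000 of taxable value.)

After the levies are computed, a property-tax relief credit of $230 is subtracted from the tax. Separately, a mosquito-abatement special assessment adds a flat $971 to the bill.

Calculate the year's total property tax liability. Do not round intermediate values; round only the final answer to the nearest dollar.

$6,578

Assessed value = $972,000 × 0.67 = $651,240
Taxable value = $651,240 − $90,000 = $561,240
Brackenridge County: $561,240 × 0.0074 = $4,153.176
Port Authority: $561,240 × 0.003 = $1,683.72
Levies subtotal = $5,836.896
After credit = $5,836.896 − $230 = $5,606.896
Total = $5,606.896 + $971 = $6,577.896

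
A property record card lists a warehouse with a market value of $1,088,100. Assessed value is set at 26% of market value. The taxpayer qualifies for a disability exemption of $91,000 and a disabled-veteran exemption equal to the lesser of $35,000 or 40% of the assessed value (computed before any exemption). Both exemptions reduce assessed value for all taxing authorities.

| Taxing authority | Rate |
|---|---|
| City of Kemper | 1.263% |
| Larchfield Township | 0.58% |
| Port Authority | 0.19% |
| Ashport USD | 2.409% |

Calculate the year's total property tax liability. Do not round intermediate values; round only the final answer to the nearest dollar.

$6,970

Assessed value = $1,088,100 × 0.26 = $282,906
Disabled-veteran exemption = min($35,000, 40% × $282,906) = min($35,000, $113,162.4) = $35,000 (dollar cap binds)
Taxable value = $282,906 − $91,000 − $35,000 = $156,906
City of Kemper: $156,906 × 0.01263 = $1,981.72278
Larchfield Township: $156,906 × 0.0058 = $910.0548
Port Authority: $156,906 × 0.0019 = $298.1214
Ashport USD: $156,906 × 0.02409 = $3,779.86554
Total = $6,969.76452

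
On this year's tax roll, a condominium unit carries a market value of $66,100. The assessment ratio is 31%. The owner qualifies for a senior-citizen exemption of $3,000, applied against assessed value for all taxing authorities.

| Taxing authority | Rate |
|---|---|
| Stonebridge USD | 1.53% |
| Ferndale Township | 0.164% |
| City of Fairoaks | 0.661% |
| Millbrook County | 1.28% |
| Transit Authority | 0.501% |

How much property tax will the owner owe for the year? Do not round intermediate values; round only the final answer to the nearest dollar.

$723

Assessed value = $66,100 × 0.31 = $20,491
Taxable value = $20,491 − $3,000 = $17,491
Stonebridge USD: $17,491 × 0.0153 = $267.6123
Ferndale Township: $17,491 × 0.00164 = $28.68524
City of Fairoaks: $17,491 × 0.00661 = $115.61551
Millbrook County: $17,491 × 0.0128 = $223.8848
Transit Authority: $17,491 × 0.00501 = $87.62991
Total = $267.6123 + $28.68524 + $115.61551 + $223.8848 + $87.62991 = $723.42776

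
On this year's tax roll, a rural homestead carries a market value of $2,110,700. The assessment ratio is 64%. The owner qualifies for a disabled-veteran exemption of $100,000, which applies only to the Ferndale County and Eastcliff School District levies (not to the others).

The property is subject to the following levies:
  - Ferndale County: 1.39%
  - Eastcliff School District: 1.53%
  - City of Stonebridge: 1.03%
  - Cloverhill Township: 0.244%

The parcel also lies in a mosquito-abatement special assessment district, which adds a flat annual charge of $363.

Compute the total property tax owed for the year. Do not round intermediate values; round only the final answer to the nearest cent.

Assessed value = $2,110,700 × 0.64 = $1,350,848
Ferndale County: ($1,350,848 − $100,000) × 0.0139 = $1,250,848 × 0.0139 = $17,386.7872
Eastcliff School District: ($1,350,848 − $100,000) × 0.0153 = $1,250,848 × 0.0153 = $19,137.9744
City of Stonebridge: $1,350,848 × 0.0103 = $13,913.7344
Cloverhill Township: $1,350,848 × 0.00244 = $3,296.06912
Levies subtotal = $53,734.56512
Total = $53,734.56512 + $363 = $54,097.56512

$54,097.57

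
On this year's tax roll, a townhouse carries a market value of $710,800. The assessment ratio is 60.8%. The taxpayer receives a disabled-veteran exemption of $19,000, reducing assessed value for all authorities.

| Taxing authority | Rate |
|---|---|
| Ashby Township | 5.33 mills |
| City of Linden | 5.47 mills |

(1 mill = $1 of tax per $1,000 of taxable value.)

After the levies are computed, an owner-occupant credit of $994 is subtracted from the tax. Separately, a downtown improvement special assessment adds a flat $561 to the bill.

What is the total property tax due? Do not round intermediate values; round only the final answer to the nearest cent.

Assessed value = $710,800 × 0.608 = $432,166.4
Taxable value = $432,166.4 − $19,000 = $413,166.4
Ashby Township: $413,166.4 × 0.00533 = $2,202.176912
City of Linden: $413,166.4 × 0.00547 = $2,260.020208
Levies subtotal = $4,462.19712
After credit = $4,462.19712 − $994 = $3,468.19712
Total = $3,468.19712 + $561 = $4,029.19712

$4,029.20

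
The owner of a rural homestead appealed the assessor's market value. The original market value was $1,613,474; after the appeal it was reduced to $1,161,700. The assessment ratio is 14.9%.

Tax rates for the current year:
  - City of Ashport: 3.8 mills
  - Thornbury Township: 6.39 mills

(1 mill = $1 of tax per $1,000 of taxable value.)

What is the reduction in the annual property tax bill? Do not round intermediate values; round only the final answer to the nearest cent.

Old assessed value = $1,613,474 × 0.149 = $240,407.626
New assessed value = $1,161,700 × 0.149 = $173,093.3
Combined rate = 0.0038 + 0.00639 = 0.01019
Old tax = $240,407.626 × 0.01019 = $2,449.75370894
New tax = $173,093.3 × 0.01019 = $1,763.820727
Reduction = $2,449.75370894 − $1,763.820727 = $685.93298194

$685.93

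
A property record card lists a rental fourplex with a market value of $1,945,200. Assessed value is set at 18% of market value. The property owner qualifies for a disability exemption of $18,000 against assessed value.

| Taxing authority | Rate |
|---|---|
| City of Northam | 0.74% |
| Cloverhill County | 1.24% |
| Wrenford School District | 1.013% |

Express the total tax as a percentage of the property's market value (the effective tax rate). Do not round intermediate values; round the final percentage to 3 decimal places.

0.511%

Assessed value = $1,945,200 × 0.18 = $350,136
Taxable value = $350,136 − $18,000 = $332,136
City of Northam: $332,136 × 0.0074 = $2,457.8064
Cloverhill County: $332,136 × 0.0124 = $4,118.4864
Wrenford School District: $332,136 × 0.01013 = $3,364.53768
Total tax = $9,940.83048
Effective rate = $9,940.83048 ÷ $1,945,200 = 0.511% of market value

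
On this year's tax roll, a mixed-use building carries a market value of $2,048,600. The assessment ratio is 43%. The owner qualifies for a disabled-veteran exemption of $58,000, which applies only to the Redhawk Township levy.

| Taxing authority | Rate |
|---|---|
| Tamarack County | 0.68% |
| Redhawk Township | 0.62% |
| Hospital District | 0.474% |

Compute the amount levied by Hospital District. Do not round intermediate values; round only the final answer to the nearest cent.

$4,175.46

Assessed value = $2,048,600 × 0.43 = $880,898
Hospital District taxable value = $880,898 (exemption does not apply)
Hospital District levy = $880,898 × 0.00474 = $4,175.45652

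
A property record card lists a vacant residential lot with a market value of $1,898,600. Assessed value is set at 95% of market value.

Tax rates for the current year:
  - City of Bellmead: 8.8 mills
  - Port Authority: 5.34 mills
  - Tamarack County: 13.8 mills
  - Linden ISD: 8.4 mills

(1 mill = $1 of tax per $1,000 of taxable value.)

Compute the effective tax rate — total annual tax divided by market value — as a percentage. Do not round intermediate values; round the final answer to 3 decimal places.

3.452%

Assessed value = $1,898,600 × 0.95 = $1,803,670
City of Bellmead: $1,803,670 × 0.0088 = $15,872.296
Port Authority: $1,803,670 × 0.00534 = $9,631.5978
Tamarack County: $1,803,670 × 0.0138 = $24,890.646
Linden ISD: $1,803,670 × 0.0084 = $15,150.828
Total tax = $65,545.3678
Effective rate = $65,545.3678 ÷ $1,898,600 = 3.452% of market value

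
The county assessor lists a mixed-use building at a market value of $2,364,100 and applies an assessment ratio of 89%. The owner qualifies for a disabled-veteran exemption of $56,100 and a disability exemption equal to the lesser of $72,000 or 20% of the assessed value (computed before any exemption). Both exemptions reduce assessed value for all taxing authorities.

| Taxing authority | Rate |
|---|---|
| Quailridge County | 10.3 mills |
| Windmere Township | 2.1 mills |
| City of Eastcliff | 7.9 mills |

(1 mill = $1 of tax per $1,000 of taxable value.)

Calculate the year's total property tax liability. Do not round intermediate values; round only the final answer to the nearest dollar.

$40,112

Assessed value = $2,364,100 × 0.89 = $2,104,049
Disability exemption = min($72,000, 20% × $2,104,049) = min($72,000, $420,809.8) = $72,000 (dollar cap binds)
Taxable value = $2,104,049 − $56,100 − $72,000 = $1,975,949
Quailridge County: $1,975,949 × 0.0103 = $20,352.2747
Windmere Township: $1,975,949 × 0.0021 = $4,149.4929
City of Eastcliff: $1,975,949 × 0.0079 = $15,609.9971
Total = $40,111.7647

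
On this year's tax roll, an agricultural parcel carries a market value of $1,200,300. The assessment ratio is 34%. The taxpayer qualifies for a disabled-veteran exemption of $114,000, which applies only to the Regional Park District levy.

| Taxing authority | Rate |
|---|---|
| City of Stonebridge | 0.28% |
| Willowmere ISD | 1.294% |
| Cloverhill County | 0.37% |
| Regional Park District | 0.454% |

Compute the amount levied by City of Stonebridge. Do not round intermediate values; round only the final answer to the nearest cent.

$1,142.69

Assessed value = $1,200,300 × 0.34 = $408,102
City of Stonebridge taxable value = $408,102 (exemption does not apply)
City of Stonebridge levy = $408,102 × 0.0028 = $1,142.6856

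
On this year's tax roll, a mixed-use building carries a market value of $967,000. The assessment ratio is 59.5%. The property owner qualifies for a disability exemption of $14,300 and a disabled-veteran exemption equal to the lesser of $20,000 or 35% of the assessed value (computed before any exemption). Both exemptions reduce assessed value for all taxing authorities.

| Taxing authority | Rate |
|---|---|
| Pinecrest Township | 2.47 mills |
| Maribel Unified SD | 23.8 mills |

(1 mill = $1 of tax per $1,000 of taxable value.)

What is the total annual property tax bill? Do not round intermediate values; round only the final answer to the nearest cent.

Assessed value = $967,000 × 0.595 = $575,365
Disabled-veteran exemption = min($20,000, 35% × $575,365) = min($20,000, $201,377.75) = $20,000 (dollar cap binds)
Taxable value = $575,365 − $14,300 − $20,000 = $541,065
Pinecrest Township: $541,065 × 0.00247 = $1,336.43055
Maribel Unified SD: $541,065 × 0.0238 = $12,877.347
Total = $14,213.77755

$14,213.78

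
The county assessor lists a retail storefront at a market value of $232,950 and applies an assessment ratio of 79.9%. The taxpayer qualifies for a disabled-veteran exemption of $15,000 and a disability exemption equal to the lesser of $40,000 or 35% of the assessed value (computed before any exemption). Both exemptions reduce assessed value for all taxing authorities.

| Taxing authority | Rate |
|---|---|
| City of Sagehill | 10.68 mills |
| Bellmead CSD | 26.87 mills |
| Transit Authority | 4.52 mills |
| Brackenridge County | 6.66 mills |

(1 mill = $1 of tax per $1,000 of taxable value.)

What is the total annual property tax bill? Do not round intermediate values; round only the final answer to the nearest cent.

$6,389.82

Assessed value = $232,950 × 0.799 = $186,127.05
Disability exemption = min($40,000, 35% × $186,127.05) = min($40,000, $65,144.4675) = $40,000 (dollar cap binds)
Taxable value = $186,127.05 − $15,000 − $40,000 = $131,127.05
City of Sagehill: $131,127.05 × 0.01068 = $1,400.436894
Bellmead CSD: $131,127.05 × 0.02687 = $3,523.3838335
Transit Authority: $131,127.05 × 0.00452 = $592.694266
Brackenridge County: $131,127.05 × 0.00666 = $873.306153
Total = $6,389.8211465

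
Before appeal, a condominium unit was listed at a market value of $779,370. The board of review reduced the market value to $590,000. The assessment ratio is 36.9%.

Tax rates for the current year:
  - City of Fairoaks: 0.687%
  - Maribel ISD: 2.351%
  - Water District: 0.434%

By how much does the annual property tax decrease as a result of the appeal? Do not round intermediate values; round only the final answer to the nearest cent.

$2,426.15

Old assessed value = $779,370 × 0.369 = $287,587.53
New assessed value = $590,000 × 0.369 = $217,710
Combined rate = 0.00687 + 0.02351 + 0.00434 = 0.03472
Old tax = $287,587.53 × 0.03472 = $9,985.0390416
New tax = $217,710 × 0.03472 = $7,558.8912
Reduction = $9,985.0390416 − $7,558.8912 = $2,426.1478416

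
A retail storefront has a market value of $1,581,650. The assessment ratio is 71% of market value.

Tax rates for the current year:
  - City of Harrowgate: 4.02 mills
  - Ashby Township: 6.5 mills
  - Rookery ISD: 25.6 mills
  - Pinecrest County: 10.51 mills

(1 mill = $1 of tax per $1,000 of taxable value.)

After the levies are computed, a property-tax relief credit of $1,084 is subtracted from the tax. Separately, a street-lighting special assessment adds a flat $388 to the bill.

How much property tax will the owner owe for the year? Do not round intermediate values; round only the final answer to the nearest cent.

$51,668.16

Assessed value = $1,581,650 × 0.71 = $1,122,971.5
City of Harrowgate: $1,122,971.5 × 0.00402 = $4,514.34543
Ashby Township: $1,122,971.5 × 0.0065 = $7,299.31475
Rookery ISD: $1,122,971.5 × 0.0256 = $28,748.0704
Pinecrest County: $1,122,971.5 × 0.01051 = $11,802.430465
Levies subtotal = $52,364.161045
After credit = $52,364.161045 − $1,084 = $51,280.161045
Total = $51,280.161045 + $388 = $51,668.161045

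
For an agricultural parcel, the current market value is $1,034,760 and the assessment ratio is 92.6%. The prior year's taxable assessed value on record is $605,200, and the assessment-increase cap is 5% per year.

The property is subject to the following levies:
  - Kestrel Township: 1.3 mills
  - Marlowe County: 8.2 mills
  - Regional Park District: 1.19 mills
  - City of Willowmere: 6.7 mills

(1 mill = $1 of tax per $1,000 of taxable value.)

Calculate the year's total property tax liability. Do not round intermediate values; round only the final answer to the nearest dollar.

Uncapped assessed value = $1,034,760 × 0.926 = $958,187.76
Cap limit = $605,200 × 1.05 = $635,460
Taxable assessed value = min($958,187.76, $635,460) = $635,460 (cap binds)
Kestrel Township: $635,460 × 0.0013 = $826.098
Marlowe County: $635,460 × 0.0082 = $5,210.772
Regional Park District: $635,460 × 0.00119 = $756.1974
City of Willowmere: $635,460 × 0.0067 = $4,257.582
Total = $11,050.6494

$11,051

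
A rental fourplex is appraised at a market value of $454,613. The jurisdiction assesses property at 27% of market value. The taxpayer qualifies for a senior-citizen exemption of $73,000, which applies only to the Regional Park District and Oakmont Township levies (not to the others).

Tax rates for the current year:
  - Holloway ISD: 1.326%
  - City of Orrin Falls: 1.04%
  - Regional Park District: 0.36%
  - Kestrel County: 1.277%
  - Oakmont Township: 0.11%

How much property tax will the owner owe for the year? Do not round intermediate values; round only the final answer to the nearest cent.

Assessed value = $454,613 × 0.27 = $122,745.51
Holloway ISD: $122,745.51 × 0.01326 = $1,627.6054626
City of Orrin Falls: $122,745.51 × 0.0104 = $1,276.553304
Regional Park District: ($122,745.51 − $73,000) × 0.0036 = $49,745.51 × 0.0036 = $179.083836
Kestrel County: $122,745.51 × 0.01277 = $1,567.4601627
Oakmont Township: ($122,745.51 − $73,000) × 0.0011 = $49,745.51 × 0.0011 = $54.720061
Total = $4,705.4228263

$4,705.42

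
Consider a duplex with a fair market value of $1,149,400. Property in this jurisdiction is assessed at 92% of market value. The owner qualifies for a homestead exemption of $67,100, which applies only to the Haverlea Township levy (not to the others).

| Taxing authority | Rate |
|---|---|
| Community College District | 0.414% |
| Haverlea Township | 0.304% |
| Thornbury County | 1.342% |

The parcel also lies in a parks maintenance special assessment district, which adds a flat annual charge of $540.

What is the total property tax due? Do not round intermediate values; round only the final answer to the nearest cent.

Assessed value = $1,149,400 × 0.92 = $1,057,448
Community College District: $1,057,448 × 0.00414 = $4,377.83472
Haverlea Township: ($1,057,448 − $67,100) × 0.00304 = $990,348 × 0.00304 = $3,010.65792
Thornbury County: $1,057,448 × 0.01342 = $14,190.95216
Levies subtotal = $21,579.4448
Total = $21,579.4448 + $540 = $22,119.4448

$22,119.44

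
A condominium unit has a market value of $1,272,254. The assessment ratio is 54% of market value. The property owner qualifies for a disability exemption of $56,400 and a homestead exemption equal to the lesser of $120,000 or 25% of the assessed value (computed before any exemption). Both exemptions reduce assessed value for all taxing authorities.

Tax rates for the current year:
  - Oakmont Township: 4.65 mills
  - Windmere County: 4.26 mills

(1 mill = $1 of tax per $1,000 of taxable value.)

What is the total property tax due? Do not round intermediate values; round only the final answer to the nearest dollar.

$4,550

Assessed value = $1,272,254 × 0.54 = $687,017.16
Homestead exemption = min($120,000, 25% × $687,017.16) = min($120,000, $171,754.29) = $120,000 (dollar cap binds)
Taxable value = $687,017.16 − $56,400 − $120,000 = $510,617.16
Oakmont Township: $510,617.16 × 0.00465 = $2,374.369794
Windmere County: $510,617.16 × 0.00426 = $2,175.2291016
Total = $4,549.5988956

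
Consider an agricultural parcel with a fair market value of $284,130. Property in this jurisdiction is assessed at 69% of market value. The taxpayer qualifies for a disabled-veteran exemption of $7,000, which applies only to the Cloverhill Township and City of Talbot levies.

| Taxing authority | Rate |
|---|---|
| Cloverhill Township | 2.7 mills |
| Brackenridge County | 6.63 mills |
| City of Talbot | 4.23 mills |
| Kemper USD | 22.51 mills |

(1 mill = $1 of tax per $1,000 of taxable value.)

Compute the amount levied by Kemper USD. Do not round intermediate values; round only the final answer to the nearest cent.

Assessed value = $284,130 × 0.69 = $196,049.7
Kemper USD taxable value = $196,049.7 (exemption does not apply)
Kemper USD levy = $196,049.7 × 0.02251 = $4,413.078747

$4,413.08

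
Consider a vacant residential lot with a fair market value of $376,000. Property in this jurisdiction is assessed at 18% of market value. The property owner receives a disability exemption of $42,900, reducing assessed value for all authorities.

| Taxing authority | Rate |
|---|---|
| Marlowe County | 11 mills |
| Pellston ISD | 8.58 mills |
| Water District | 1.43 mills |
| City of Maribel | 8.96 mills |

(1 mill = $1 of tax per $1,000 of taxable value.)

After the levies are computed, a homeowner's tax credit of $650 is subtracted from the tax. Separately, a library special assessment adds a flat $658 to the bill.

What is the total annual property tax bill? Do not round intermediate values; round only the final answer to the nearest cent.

Assessed value = $376,000 × 0.18 = $67,680
Taxable value = $67,680 − $42,900 = $24,780
Marlowe County: $24,780 × 0.011 = $272.58
Pellston ISD: $24,780 × 0.00858 = $212.6124
Water District: $24,780 × 0.00143 = $35.4354
City of Maribel: $24,780 × 0.00896 = $222.0288
Levies subtotal = $742.6566
After credit = $742.6566 − $650 = $92.6566
Total = $92.6566 + $658 = $750.6566

$750.66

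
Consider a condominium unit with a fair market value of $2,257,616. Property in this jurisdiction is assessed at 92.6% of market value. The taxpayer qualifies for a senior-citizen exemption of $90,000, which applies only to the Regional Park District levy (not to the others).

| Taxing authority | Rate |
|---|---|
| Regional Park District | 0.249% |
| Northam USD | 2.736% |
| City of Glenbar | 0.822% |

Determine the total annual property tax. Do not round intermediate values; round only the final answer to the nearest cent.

Assessed value = $2,257,616 × 0.926 = $2,090,552.416
Regional Park District: ($2,090,552.416 − $90,000) × 0.00249 = $2,000,552.416 × 0.00249 = $4,981.37551584
Northam USD: $2,090,552.416 × 0.02736 = $57,197.51410176
City of Glenbar: $2,090,552.416 × 0.00822 = $17,184.34085952
Total = $79,363.23047712

$79,363.23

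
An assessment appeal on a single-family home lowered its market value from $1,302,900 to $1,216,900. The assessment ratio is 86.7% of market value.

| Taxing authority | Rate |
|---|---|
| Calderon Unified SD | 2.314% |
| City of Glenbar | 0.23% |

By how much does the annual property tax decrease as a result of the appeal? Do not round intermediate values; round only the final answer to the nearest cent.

$1,896.86

Old assessed value = $1,302,900 × 0.867 = $1,129,614.3
New assessed value = $1,216,900 × 0.867 = $1,055,052.3
Combined rate = 0.02314 + 0.0023 = 0.02544
Old tax = $1,129,614.3 × 0.02544 = $28,737.387792
New tax = $1,055,052.3 × 0.02544 = $26,840.530512
Reduction = $28,737.387792 − $26,840.530512 = $1,896.85728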